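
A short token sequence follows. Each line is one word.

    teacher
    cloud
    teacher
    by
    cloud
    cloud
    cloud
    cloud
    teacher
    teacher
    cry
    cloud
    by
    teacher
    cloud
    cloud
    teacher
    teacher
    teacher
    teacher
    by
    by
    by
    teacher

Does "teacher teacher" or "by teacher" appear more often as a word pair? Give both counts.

"teacher teacher" (4 vs 2)

"teacher teacher": 4 occurrences
"by teacher": 2 occurrences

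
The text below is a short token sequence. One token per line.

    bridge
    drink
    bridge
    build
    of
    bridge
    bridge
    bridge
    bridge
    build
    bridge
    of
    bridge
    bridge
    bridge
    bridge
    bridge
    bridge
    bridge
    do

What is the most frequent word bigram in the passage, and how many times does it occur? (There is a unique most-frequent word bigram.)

Bigram frequencies (highest first):
  bridge bridge: 9
  bridge build: 2
  of bridge: 2
  bridge drink: 1
  drink bridge: 1
  build of: 1
  … (3 more, each ≤ 1)

"bridge bridge", 9 times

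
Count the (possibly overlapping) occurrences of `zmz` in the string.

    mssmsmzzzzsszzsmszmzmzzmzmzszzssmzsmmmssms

4

Sliding a length-3 window over the 42 characters (40 positions):
  position 18–20: zmz
  position 20–22: zmz
  position 23–25: zmz
  position 25–27: zmz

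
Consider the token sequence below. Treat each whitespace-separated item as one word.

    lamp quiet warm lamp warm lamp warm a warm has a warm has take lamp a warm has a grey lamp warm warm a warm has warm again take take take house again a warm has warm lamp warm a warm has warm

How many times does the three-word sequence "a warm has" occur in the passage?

6

Scanning the 41 overlapping trigram windows for "a warm has":
  position 8–10: a warm has
  position 11–13: a warm has
  position 16–18: a warm has
  position 24–26: a warm has
  position 34–36: a warm has
  position 40–42: a warm has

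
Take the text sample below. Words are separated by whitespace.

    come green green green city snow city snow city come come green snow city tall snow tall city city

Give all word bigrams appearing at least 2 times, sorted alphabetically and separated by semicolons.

city snow; come green; green green; snow city

Bigram counts meeting the condition (at least 2 times):
  city snow: 2
  come green: 2
  green green: 2
  snow city: 3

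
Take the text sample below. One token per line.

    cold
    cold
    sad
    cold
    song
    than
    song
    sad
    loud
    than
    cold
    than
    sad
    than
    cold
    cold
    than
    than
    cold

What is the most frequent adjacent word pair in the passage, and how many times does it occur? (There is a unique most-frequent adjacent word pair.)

Bigram frequencies (highest first):
  than cold: 3
  cold cold: 2
  cold than: 2
  cold sad: 1
  sad cold: 1
  cold song: 1
  … (8 more, each ≤ 1)

"than cold", 3 times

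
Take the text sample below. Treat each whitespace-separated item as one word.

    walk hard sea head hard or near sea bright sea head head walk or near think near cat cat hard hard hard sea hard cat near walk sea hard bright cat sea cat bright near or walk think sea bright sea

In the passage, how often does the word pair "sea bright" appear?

Scanning the 40 overlapping bigram windows for "sea bright":
  position 8–9: sea bright
  position 39–40: sea bright

2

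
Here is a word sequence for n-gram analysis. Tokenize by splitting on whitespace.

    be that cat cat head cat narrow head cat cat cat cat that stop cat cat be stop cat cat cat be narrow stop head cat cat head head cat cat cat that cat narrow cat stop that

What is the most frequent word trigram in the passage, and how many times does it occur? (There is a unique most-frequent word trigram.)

Trigram frequencies (highest first):
  cat cat cat: 4
  head cat cat: 3
  cat cat head: 2
  cat cat that: 2
  stop cat cat: 2
  cat cat be: 2
  … (21 more, each ≤ 1)

"cat cat cat", 4 times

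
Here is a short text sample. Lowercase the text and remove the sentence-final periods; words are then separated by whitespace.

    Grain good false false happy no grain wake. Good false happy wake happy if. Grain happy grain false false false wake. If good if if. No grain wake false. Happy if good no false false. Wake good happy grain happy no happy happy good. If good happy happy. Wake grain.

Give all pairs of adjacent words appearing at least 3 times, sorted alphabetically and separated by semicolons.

false false; false happy; if good

Bigram counts meeting the condition (at least 3 times):
  false false: 4
  false happy: 3
  if good: 3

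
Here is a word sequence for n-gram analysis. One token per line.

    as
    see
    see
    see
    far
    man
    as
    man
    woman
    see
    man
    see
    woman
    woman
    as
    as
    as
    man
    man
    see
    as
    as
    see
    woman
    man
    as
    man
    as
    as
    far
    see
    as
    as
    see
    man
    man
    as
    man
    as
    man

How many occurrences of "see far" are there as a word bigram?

Scanning the 39 overlapping bigram windows for "see far":
  position 4–5: see far

1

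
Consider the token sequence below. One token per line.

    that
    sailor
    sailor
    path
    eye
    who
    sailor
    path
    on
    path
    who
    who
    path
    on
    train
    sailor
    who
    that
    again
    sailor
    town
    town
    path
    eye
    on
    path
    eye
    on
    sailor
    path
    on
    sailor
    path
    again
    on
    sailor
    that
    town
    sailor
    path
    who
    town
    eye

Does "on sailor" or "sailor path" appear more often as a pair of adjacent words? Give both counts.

"on sailor": 3 occurrences
"sailor path": 5 occurrences

"sailor path" (5 vs 3)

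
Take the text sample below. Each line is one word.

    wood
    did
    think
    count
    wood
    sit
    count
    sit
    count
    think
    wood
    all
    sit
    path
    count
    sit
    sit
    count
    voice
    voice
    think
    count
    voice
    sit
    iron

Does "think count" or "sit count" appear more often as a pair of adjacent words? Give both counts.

"think count": 2 occurrences
"sit count": 3 occurrences

"sit count" (3 vs 2)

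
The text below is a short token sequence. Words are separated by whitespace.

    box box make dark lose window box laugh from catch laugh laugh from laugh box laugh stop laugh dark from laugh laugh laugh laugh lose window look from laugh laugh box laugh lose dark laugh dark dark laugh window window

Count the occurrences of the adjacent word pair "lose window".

Scanning the 39 overlapping bigram windows for "lose window":
  position 5–6: lose window
  position 25–26: lose window

2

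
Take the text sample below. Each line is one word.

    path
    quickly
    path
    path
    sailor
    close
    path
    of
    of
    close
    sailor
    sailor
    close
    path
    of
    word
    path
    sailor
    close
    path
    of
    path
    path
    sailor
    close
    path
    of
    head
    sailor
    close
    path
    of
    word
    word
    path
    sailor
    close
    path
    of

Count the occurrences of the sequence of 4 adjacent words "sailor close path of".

Scanning the 36 overlapping 4-gram windows for "sailor close path of":
  position 5–8: sailor close path of
  position 12–15: sailor close path of
  position 18–21: sailor close path of
  position 24–27: sailor close path of
  position 29–32: sailor close path of
  position 36–39: sailor close path of

6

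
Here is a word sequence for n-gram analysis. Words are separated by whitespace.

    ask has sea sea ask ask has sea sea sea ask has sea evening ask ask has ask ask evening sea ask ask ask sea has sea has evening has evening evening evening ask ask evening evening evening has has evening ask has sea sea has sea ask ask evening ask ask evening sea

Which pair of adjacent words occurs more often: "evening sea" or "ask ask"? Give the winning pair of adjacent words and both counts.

"ask ask" (8 vs 2)

"evening sea": 2 occurrences
"ask ask": 8 occurrences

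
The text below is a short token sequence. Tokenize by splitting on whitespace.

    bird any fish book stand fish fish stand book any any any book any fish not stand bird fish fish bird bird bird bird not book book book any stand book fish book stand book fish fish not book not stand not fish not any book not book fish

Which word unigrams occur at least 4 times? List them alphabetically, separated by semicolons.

any; bird; book; fish; not; stand

Unigram counts meeting the condition (at least 4 times):
  any: 7
  bird: 6
  book: 12
  fish: 11
  not: 7
  stand: 6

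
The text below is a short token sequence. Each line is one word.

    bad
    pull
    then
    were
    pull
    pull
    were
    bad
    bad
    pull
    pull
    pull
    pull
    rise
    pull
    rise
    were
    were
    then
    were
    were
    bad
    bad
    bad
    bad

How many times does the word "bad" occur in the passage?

7

Scanning the 25 tokens for "bad":
  position 1: bad
  position 8: bad
  position 9: bad
  position 22: bad
  position 23: bad
  position 24: bad
  position 25: bad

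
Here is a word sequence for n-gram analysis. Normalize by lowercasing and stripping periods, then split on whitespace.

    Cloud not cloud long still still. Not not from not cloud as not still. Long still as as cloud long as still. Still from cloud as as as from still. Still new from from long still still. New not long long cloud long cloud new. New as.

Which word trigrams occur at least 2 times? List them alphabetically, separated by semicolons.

long still still; still still new

Trigram counts meeting the condition (at least 2 times):
  long still still: 2
  still still new: 2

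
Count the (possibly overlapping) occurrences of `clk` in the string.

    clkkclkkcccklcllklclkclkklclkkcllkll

Sliding a length-3 window over the 36 characters (34 positions):
  position 1–3: clk
  position 5–7: clk
  position 19–21: clk
  position 22–24: clk
  position 27–29: clk

5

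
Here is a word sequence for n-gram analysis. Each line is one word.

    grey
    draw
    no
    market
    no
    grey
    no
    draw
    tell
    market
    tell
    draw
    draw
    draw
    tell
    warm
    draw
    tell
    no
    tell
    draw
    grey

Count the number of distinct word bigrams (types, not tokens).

22 tokens → 21 bigram windows in total.
Repeated bigrams (each contributes count−1 duplicates):
  draw tell: 3
  draw draw: 2
  tell draw: 2
4 duplicate windows → 21 − 4 = 17 distinct.

17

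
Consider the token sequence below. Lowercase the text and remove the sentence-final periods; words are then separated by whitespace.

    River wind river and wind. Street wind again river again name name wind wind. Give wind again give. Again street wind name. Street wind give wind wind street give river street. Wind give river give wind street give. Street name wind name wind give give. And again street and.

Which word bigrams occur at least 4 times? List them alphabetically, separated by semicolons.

street wind; wind give

Bigram counts meeting the condition (at least 4 times):
  street wind: 4
  wind give: 4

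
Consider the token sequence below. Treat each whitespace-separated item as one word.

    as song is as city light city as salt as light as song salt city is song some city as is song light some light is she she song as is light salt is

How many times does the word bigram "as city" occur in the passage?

Scanning the 33 overlapping bigram windows for "as city":
  position 4–5: as city

1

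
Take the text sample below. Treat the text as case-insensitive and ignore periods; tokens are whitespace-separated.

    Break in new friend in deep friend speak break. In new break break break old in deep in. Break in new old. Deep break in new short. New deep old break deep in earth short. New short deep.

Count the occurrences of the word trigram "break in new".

4

Scanning the 36 overlapping trigram windows for "break in new":
  position 1–3: break in new
  position 9–11: break in new
  position 19–21: break in new
  position 24–26: break in new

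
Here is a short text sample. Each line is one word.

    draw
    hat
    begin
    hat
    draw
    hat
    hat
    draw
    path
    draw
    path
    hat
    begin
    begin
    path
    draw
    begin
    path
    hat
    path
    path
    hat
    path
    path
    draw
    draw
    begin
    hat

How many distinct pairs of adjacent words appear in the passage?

14

28 tokens → 27 bigram windows in total.
Repeated bigrams (each contributes count−1 duplicates):
  path draw: 3
  path hat: 3
  begin hat: 2
  begin path: 2
  draw begin: 2
  draw hat: 2
  draw path: 2
  hat begin: 2
  … (3 more repeated)
13 duplicate windows → 27 − 13 = 14 distinct.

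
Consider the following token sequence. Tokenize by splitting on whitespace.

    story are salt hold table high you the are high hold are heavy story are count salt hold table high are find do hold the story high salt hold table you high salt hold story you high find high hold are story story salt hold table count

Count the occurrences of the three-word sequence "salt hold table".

4

Scanning the 45 overlapping trigram windows for "salt hold table":
  position 3–5: salt hold table
  position 17–19: salt hold table
  position 28–30: salt hold table
  position 44–46: salt hold table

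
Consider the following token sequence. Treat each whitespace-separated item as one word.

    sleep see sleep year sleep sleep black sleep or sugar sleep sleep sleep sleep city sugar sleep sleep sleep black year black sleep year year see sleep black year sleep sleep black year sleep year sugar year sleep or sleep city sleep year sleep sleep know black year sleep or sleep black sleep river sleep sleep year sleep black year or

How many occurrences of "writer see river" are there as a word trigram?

Scanning the 59 overlapping trigram windows for "writer see river":
  (none found)

0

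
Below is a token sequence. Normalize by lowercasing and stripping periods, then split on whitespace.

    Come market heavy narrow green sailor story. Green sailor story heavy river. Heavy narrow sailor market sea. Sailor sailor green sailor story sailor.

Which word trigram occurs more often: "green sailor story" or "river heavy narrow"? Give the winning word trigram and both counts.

"green sailor story": 3 occurrences
"river heavy narrow": 1 occurrence

"green sailor story" (3 vs 1)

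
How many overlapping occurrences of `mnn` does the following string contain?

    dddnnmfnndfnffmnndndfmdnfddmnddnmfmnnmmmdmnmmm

Sliding a length-3 window over the 46 characters (44 positions):
  position 15–17: mnn
  position 35–37: mnn

2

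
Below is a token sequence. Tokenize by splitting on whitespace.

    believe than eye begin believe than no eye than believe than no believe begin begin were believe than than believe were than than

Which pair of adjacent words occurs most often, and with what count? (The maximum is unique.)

"believe than", 4 times

Bigram frequencies (highest first):
  believe than: 4
  than no: 2
  than believe: 2
  than than: 2
  than eye: 1
  eye begin: 1
  … (10 more, each ≤ 1)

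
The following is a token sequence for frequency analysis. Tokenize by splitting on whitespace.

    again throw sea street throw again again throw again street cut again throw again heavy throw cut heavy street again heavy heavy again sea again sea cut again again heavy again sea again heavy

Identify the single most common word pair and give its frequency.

"again heavy", 4 times

Bigram frequencies (highest first):
  again heavy: 4
  again throw: 3
  throw again: 3
  again sea: 3
  again again: 2
  cut again: 2
  … (14 more, each ≤ 2)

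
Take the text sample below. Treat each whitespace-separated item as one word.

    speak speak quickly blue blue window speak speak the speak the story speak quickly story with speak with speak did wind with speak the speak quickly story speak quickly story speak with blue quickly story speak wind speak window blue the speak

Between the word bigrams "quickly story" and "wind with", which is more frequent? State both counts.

"quickly story" (4 vs 1)

"quickly story": 4 occurrences
"wind with": 1 occurrence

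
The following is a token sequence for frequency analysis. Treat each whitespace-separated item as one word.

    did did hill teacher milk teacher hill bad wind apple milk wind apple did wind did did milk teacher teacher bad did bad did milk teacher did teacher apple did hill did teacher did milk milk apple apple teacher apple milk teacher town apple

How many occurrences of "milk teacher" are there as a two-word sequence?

4

Scanning the 43 overlapping bigram windows for "milk teacher":
  position 5–6: milk teacher
  position 18–19: milk teacher
  position 25–26: milk teacher
  position 41–42: milk teacher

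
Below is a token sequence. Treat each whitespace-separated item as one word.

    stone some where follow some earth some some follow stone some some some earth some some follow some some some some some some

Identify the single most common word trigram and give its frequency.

Trigram frequencies (highest first):
  some some some: 5
  some earth some: 2
  earth some some: 2
  some some follow: 2
  stone some where: 1
  some where follow: 1
  … (8 more, each ≤ 1)

"some some some", 5 times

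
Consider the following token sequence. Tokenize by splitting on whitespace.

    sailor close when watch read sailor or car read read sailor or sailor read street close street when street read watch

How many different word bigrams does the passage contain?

18

21 tokens → 20 bigram windows in total.
Repeated bigrams (each contributes count−1 duplicates):
  read sailor: 2
  sailor or: 2
2 duplicate windows → 20 − 2 = 18 distinct.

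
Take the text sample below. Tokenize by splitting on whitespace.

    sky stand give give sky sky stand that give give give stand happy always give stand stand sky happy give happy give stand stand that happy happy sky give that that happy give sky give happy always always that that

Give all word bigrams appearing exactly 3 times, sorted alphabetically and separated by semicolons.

give give; give stand; happy give

Bigram counts meeting the condition (exactly 3 times):
  give give: 3
  give stand: 3
  happy give: 3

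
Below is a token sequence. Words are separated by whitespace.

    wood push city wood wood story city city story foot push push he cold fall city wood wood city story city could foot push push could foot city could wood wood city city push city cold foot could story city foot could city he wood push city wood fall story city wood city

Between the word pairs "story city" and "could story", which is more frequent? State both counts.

"story city": 4 occurrences
"could story": 1 occurrence

"story city" (4 vs 1)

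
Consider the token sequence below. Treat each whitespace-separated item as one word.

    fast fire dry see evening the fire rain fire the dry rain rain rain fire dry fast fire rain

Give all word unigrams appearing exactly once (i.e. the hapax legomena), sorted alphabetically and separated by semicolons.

Unigram counts meeting the condition (exactly once (i.e. the hapax legomena)):
  evening: 1
  see: 1

evening; see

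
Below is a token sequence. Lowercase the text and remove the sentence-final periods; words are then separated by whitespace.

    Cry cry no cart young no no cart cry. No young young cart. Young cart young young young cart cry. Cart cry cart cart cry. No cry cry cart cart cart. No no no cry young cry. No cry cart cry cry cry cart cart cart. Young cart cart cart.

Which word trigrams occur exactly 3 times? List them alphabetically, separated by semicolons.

cart cart cart; cry cart cart

Trigram counts meeting the condition (exactly 3 times):
  cart cart cart: 3
  cry cart cart: 3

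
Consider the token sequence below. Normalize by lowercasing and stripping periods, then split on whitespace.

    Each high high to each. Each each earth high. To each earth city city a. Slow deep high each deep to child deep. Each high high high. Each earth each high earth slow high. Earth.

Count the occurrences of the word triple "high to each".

2

Scanning the 33 overlapping trigram windows for "high to each":
  position 3–5: high to each
  position 9–11: high to each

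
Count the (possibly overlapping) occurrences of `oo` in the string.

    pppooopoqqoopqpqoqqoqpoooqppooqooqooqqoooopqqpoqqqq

11

Sliding a length-2 window over the 51 characters (50 positions):
  position 4–5: oo
  position 5–6: oo
  position 11–12: oo
  position 23–24: oo
  position 24–25: oo
  position 29–30: oo
  position 32–33: oo
  position 35–36: oo
  position 39–40: oo
  position 40–41: oo
  … (1 more)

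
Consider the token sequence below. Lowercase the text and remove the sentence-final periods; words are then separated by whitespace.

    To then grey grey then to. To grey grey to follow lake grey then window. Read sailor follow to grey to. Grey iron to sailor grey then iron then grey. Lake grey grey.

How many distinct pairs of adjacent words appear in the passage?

33 tokens → 32 bigram windows in total.
Repeated bigrams (each contributes count−1 duplicates):
  grey grey: 3
  grey then: 3
  to grey: 3
  grey to: 2
  lake grey: 2
  then grey: 2
9 duplicate windows → 32 − 9 = 23 distinct.

23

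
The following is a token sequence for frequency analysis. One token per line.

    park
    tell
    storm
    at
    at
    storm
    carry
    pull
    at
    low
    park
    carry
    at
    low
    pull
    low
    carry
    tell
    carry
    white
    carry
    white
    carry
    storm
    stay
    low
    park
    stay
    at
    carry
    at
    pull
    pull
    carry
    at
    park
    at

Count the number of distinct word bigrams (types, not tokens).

30

37 tokens → 36 bigram windows in total.
Repeated bigrams (each contributes count−1 duplicates):
  carry at: 3
  at low: 2
  carry white: 2
  low park: 2
  white carry: 2
6 duplicate windows → 36 − 6 = 30 distinct.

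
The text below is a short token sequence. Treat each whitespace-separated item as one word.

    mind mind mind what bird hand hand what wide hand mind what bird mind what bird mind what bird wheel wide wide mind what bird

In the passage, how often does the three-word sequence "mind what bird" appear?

5

Scanning the 23 overlapping trigram windows for "mind what bird":
  position 3–5: mind what bird
  position 11–13: mind what bird
  position 14–16: mind what bird
  position 17–19: mind what bird
  position 23–25: mind what bird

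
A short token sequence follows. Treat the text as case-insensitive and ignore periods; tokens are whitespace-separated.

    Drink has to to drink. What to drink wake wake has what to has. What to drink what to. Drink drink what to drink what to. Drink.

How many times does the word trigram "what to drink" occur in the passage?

Scanning the 25 overlapping trigram windows for "what to drink":
  position 6–8: what to drink
  position 15–17: what to drink
  position 18–20: what to drink
  position 22–24: what to drink
  position 25–27: what to drink

5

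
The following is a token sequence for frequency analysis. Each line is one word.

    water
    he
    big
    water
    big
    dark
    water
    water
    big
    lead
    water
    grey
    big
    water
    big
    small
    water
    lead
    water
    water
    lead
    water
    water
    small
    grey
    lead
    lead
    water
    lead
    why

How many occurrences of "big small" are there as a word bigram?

1

Scanning the 29 overlapping bigram windows for "big small":
  position 15–16: big small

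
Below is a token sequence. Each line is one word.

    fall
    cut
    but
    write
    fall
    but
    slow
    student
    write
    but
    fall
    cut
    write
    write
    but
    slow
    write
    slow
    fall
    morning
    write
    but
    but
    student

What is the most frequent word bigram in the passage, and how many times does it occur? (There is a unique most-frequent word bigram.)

"write but", 3 times

Bigram frequencies (highest first):
  write but: 3
  fall cut: 2
  but slow: 2
  cut but: 1
  but write: 1
  write fall: 1
  … (13 more, each ≤ 1)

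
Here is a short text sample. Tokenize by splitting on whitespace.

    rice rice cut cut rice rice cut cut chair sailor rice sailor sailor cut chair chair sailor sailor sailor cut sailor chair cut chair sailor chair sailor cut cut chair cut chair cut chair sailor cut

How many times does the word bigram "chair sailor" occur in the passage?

5

Scanning the 35 overlapping bigram windows for "chair sailor":
  position 9–10: chair sailor
  position 16–17: chair sailor
  position 24–25: chair sailor
  position 26–27: chair sailor
  position 34–35: chair sailor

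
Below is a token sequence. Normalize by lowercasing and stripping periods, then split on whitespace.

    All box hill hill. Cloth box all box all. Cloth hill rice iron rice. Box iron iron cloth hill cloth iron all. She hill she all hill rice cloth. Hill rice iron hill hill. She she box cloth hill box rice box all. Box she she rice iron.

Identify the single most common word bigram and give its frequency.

Bigram frequencies (highest first):
  cloth hill: 4
  all box: 3
  box all: 3
  hill rice: 3
  rice iron: 3
  hill hill: 2
  … (25 more, each ≤ 2)

"cloth hill", 4 times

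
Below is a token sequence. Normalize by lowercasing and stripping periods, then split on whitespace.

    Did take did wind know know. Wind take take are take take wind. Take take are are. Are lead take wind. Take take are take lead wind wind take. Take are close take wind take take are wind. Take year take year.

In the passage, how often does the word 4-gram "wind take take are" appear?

Scanning the 39 overlapping 4-gram windows for "wind take take are":
  position 7–10: wind take take are
  position 13–16: wind take take are
  position 21–24: wind take take are
  position 28–31: wind take take are
  position 34–37: wind take take are

5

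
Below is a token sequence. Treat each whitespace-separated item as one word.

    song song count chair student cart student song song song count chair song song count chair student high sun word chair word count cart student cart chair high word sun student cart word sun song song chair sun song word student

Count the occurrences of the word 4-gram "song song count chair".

3

Scanning the 38 overlapping 4-gram windows for "song song count chair":
  position 1–4: song song count chair
  position 9–12: song song count chair
  position 13–16: song song count chair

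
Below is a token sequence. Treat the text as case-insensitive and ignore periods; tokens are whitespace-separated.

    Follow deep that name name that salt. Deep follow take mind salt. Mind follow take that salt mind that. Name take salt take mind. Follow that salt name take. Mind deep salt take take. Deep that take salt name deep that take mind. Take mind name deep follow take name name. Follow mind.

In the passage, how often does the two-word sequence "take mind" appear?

5

Scanning the 52 overlapping bigram windows for "take mind":
  position 10–11: take mind
  position 23–24: take mind
  position 29–30: take mind
  position 42–43: take mind
  position 44–45: take mind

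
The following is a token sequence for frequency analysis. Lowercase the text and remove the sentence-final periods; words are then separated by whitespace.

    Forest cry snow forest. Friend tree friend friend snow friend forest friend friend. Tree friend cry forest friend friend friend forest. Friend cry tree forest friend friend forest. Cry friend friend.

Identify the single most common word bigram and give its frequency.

"friend friend", 6 times

Bigram frequencies (highest first):
  friend friend: 6
  forest friend: 5
  friend forest: 3
  forest cry: 2
  friend tree: 2
  tree friend: 2
  … (9 more, each ≤ 2)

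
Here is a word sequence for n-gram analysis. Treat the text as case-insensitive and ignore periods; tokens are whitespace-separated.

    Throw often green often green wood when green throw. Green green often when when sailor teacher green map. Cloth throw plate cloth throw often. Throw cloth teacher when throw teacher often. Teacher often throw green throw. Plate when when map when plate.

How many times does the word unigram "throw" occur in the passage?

8

Scanning the 42 tokens for "throw":
  position 1: throw
  position 9: throw
  position 20: throw
  position 23: throw
  position 25: throw
  position 29: throw
  position 34: throw
  position 36: throw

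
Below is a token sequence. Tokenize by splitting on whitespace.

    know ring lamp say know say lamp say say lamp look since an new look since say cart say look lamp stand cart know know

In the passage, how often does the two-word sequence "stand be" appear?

Scanning the 24 overlapping bigram windows for "stand be":
  (none found)

0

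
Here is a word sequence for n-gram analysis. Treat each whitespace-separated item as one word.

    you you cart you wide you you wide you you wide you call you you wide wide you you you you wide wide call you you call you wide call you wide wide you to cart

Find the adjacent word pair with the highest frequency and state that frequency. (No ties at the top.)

Bigram frequencies (highest first):
  you you: 8
  you wide: 7
  wide you: 5
  call you: 4
  wide wide: 3
  you call: 2
  … (5 more, each ≤ 2)

"you you", 8 times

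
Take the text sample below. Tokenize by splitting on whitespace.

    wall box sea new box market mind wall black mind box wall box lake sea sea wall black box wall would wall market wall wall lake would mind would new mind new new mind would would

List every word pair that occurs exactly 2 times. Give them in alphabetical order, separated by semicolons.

box wall; mind would; new mind; wall black; wall box

Bigram counts meeting the condition (exactly 2 times):
  box wall: 2
  mind would: 2
  new mind: 2
  wall black: 2
  wall box: 2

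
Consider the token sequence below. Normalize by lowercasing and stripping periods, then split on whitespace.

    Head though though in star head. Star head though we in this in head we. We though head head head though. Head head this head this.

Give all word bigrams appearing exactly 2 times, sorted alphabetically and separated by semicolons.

head this; star head; though head

Bigram counts meeting the condition (exactly 2 times):
  head this: 2
  star head: 2
  though head: 2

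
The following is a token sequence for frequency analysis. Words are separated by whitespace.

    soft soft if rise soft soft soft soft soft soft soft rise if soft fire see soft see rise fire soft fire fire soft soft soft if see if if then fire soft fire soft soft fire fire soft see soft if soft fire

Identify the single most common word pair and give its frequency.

"soft soft", 10 times

Bigram frequencies (highest first):
  soft soft: 10
  soft fire: 5
  fire soft: 5
  soft if: 3
  if soft: 2
  see soft: 2
  … (14 more, each ≤ 2)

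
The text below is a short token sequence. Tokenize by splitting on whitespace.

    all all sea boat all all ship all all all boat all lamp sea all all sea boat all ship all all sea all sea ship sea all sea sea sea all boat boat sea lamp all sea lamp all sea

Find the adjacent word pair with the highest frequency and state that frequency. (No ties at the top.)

Bigram frequencies (highest first):
  all sea: 7
  all all: 6
  sea all: 4
  boat all: 3
  sea boat: 2
  all ship: 2
  … (11 more, each ≤ 2)

"all sea", 7 times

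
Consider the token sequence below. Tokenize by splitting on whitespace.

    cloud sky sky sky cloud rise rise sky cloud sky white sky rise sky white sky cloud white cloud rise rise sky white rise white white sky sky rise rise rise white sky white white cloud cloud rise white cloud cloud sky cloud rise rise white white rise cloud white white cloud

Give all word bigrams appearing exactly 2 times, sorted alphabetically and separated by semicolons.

cloud cloud; cloud white; sky rise; white rise

Bigram counts meeting the condition (exactly 2 times):
  cloud cloud: 2
  cloud white: 2
  sky rise: 2
  white rise: 2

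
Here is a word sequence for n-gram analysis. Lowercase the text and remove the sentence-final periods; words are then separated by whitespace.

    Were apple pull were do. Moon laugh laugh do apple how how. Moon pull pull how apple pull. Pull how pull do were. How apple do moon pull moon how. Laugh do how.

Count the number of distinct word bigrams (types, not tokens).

25

33 tokens → 32 bigram windows in total.
Repeated bigrams (each contributes count−1 duplicates):
  apple pull: 2
  do moon: 2
  how apple: 2
  laugh do: 2
  moon pull: 2
  pull how: 2
  pull pull: 2
7 duplicate windows → 32 − 7 = 25 distinct.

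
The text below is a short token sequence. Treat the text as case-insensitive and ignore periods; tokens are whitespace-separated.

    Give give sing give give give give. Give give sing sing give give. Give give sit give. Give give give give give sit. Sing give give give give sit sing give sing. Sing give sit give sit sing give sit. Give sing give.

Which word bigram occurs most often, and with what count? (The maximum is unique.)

"give give", 17 times

Bigram frequencies (highest first):
  give give: 17
  sing give: 7
  give sit: 6
  give sing: 4
  sit give: 3
  sit sing: 3
  … (1 more, each ≤ 2)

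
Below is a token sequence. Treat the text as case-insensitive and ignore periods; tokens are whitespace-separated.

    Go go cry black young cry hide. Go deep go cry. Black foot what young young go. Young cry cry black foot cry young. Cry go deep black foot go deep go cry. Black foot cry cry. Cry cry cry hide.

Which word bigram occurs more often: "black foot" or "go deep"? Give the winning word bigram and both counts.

"black foot": 4 occurrences
"go deep": 3 occurrences

"black foot" (4 vs 3)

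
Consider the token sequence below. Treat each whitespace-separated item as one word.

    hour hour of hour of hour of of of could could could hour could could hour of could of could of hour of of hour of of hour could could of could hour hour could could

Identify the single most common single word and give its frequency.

Unigram frequencies (highest first):
  of: 13
  could: 12
  hour: 11

"of", 13 times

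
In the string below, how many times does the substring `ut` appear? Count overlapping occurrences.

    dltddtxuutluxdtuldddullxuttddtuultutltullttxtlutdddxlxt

4

Sliding a length-2 window over the 55 characters (54 positions):
  position 9–10: ut
  position 25–26: ut
  position 35–36: ut
  position 47–48: ut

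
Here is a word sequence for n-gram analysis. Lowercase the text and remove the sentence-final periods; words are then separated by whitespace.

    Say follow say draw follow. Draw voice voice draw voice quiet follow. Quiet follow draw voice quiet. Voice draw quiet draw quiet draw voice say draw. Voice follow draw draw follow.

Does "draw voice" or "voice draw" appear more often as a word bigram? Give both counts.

"draw voice": 5 occurrences
"voice draw": 2 occurrences

"draw voice" (5 vs 2)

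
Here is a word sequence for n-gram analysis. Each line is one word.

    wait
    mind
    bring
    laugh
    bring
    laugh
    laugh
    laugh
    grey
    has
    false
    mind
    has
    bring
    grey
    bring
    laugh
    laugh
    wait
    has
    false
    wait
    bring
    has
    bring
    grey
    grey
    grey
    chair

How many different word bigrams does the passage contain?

20

29 tokens → 28 bigram windows in total.
Repeated bigrams (each contributes count−1 duplicates):
  bring laugh: 3
  laugh laugh: 3
  bring grey: 2
  grey grey: 2
  has bring: 2
  has false: 2
8 duplicate windows → 28 − 8 = 20 distinct.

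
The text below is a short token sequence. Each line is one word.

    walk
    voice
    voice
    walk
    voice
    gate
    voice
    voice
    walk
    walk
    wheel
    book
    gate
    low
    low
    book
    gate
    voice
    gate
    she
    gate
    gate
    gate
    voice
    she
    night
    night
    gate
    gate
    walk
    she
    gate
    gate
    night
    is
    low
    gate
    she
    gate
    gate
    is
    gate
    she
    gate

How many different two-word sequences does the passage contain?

44 tokens → 43 bigram windows in total.
Repeated bigrams (each contributes count−1 duplicates):
  gate gate: 5
  she gate: 4
  gate she: 3
  gate voice: 3
  book gate: 2
  voice gate: 2
  voice voice: 2
  voice walk: 2
  … (1 more repeated)
16 duplicate windows → 43 − 16 = 27 distinct.

27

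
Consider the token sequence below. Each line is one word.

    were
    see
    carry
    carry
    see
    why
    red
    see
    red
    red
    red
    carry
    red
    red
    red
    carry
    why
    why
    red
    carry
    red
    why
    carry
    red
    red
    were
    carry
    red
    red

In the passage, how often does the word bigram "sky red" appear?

0

Scanning the 28 overlapping bigram windows for "sky red":
  (none found)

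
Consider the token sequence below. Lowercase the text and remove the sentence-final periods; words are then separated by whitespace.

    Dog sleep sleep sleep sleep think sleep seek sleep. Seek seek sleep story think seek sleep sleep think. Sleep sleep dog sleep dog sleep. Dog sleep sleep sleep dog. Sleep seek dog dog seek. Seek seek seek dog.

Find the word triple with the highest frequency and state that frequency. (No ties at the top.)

Trigram frequencies (highest first):
  sleep dog sleep: 4
  sleep sleep sleep: 3
  dog sleep sleep: 2
  sleep sleep think: 2
  sleep think sleep: 2
  sleep sleep dog: 2
  … (19 more, each ≤ 2)

"sleep dog sleep", 4 times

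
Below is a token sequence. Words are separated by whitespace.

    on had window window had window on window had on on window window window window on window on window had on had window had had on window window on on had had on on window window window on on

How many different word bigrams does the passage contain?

9

39 tokens → 38 bigram windows in total.
Repeated bigrams (each contributes count−1 duplicates):
  window window: 7
  on window: 6
  window on: 5
  had on: 4
  on on: 4
  window had: 4
  had window: 3
  on had: 3
  … (1 more repeated)
29 duplicate windows → 38 − 29 = 9 distinct.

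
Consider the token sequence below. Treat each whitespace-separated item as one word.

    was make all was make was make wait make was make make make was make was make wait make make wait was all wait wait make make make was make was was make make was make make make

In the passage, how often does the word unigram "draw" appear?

Scanning the 38 tokens for "draw":
  (none found)

0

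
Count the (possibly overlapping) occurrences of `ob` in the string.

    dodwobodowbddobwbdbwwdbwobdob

4

Sliding a length-2 window over the 29 characters (28 positions):
  position 5–6: ob
  position 14–15: ob
  position 25–26: ob
  position 28–29: ob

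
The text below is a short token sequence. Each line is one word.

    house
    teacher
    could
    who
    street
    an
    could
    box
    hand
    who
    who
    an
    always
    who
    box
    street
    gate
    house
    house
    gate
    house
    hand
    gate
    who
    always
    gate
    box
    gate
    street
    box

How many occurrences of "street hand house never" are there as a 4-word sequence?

0

Scanning the 27 overlapping 4-gram windows for "street hand house never":
  (none found)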